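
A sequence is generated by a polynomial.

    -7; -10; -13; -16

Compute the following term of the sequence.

-19

Δ: -3, -3, -3
Constant first difference = -3, so extend:
-16 − 3 = -19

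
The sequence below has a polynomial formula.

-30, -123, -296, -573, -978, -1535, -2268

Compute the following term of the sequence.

First differences: -93, -173, -277, -405, -557, -733
Second differences: -80, -104, -128, -152, -176
Third differences: -24, -24, -24, -24
Third differences constant at -24.
-176 − 24 = -200;  -733 − 200 = -933;  -2268 − 933 = -3201

-3201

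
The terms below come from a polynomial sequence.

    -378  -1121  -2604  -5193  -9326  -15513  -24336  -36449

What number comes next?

Δ: -743, -1483, -2589, -4133, -6187, -8823, -12113
Δ²: -740, -1106, -1544, -2054, -2636, -3290
Δ³: -366, -438, -510, -582, -654
Δ⁴: -72, -72, -72, -72
The fourth differences are constant (-72).
-654 − 72 = -726;  -3290 − 726 = -4016;  -12113 − 4016 = -16129;  -36449 − 16129 = -52578

-52578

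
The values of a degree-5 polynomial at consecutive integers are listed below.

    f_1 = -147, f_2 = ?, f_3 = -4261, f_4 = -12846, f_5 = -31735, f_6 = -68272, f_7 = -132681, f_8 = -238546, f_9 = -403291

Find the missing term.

Using the last 7 terms:
Δ: -8585, -18889, -36537, -64409, -105865, -164745
Δ²: -10304, -17648, -27872, -41456, -58880
Δ³: -7344, -10224, -13584, -17424
Δ⁴: -2880, -3360, -3840
Δ⁵: -480, -480
Constant fifth difference = -480.
Extend backward: -2880 + 480 = -2400;  -7344 + 2400 = -4944;  -10304 + 4944 = -5360;  -8585 + 5360 = -3225;  -4261 + 3225 = -1036

-1036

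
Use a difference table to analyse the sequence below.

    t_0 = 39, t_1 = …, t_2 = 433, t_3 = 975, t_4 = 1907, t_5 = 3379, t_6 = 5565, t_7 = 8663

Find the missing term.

Using the last 6 terms:
542, 932, 1472, 2186, 3098
390, 540, 714, 912
150, 174, 198
24, 24
Constant fourth difference = 24.
Extend backward: 150 − 24 = 126;  390 − 126 = 264;  542 − 264 = 278;  433 − 278 = 155

155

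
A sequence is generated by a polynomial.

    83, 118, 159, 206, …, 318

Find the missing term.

259

Using the first 4 terms:
35  41  47
6  6
Constant second difference = 6.
Extend forward: 47 + 6 = 53;  206 + 53 = 259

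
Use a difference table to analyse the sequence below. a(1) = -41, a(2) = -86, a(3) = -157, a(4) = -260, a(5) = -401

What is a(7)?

-821

First differences: -45 , -71 , -103 , -141
Second differences: -26 , -32 , -38
Third differences: -6 , -6
The third differences are constant (-6).
-38 − 6 = -44;  -141 − 44 = -185;  -401 − 185 = -586
-44 − 6 = -50;  -185 − 50 = -235;  -586 − 235 = -821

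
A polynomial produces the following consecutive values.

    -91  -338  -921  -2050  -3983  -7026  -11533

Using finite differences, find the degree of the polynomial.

First differences: -247, -583, -1129, -1933, -3043, -4507
Second differences: -336, -546, -804, -1110, -1464
Third differences: -210, -258, -306, -354
Fourth differences: -48, -48, -48
The fourth differences are constant, so the polynomial has degree 4.

4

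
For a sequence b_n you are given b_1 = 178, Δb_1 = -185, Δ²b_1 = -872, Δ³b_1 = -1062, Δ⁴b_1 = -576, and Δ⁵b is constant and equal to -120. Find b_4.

Build the table forward from the leading diagonal:
Δ⁵: -120  -120  -120  -120
Δ⁴: -576  -696  -816  -936
Δ³: -1062  -1638  -2334  -3150
Δ²: -872  -1934  -3572  -5906
Δ: -185  -1057  -2991  -6563
b: 178  -7  -1064  -4055

-4055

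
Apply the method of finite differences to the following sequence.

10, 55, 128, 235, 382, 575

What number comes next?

820

Δ: 45 , 73 , 107 , 147 , 193
Δ²: 28 , 34 , 40 , 46
Δ³: 6 , 6 , 6
Third differences constant at 6.
46 + 6 = 52;  193 + 52 = 245;  575 + 245 = 820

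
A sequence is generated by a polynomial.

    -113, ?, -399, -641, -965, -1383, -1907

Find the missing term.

-227

Using the last 5 terms:
First differences: -242, -324, -418, -524
Second differences: -82, -94, -106
Third differences: -12, -12
Constant third difference = -12.
Extend backward: -82 + 12 = -70;  -242 + 70 = -172;  -399 + 172 = -227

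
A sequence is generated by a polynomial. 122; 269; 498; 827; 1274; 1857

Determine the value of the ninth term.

4602

Δ: 147, 229, 329, 447, 583
Δ²: 82, 100, 118, 136
Δ³: 18, 18, 18
Third differences constant at 18.
136 + 18 = 154;  583 + 154 = 737;  1857 + 737 = 2594
154 + 18 = 172;  737 + 172 = 909;  2594 + 909 = 3503
172 + 18 = 190;  909 + 190 = 1099;  3503 + 1099 = 4602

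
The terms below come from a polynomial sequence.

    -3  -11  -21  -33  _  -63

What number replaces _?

Using the first 4 terms:
First differences: -8  -10  -12
Second differences: -2  -2
Constant second difference = -2.
Extend forward: -12 − 2 = -14;  -33 − 14 = -47

-47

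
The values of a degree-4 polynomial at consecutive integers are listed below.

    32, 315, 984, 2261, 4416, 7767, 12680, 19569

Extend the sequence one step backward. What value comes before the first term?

-39

Δ: 283  669  1277  2155  3351  4913  6889
Δ²: 386  608  878  1196  1562  1976
Δ³: 222  270  318  366  414
Δ⁴: 48  48  48  48
The fourth differences are constant at 48.
Work back: 222 − 48 = 174;  386 − 174 = 212;  283 − 212 = 71;  32 − 71 = -39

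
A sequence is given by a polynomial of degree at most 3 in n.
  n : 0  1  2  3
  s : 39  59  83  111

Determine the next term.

20, 24, 28
4, 4
Second differences constant at 4.
28 + 4 = 32;  111 + 32 = 143

143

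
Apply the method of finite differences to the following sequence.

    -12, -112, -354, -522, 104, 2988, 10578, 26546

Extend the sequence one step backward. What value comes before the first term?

-6

First differences: -100, -242, -168, 626, 2884, 7590, 15968
Second differences: -142, 74, 794, 2258, 4706, 8378
Third differences: 216, 720, 1464, 2448, 3672
Fourth differences: 504, 744, 984, 1224
Fifth differences: 240, 240, 240
The fifth differences are constant at 240.
Work back: 504 − 240 = 264;  216 − 264 = -48;  -142 + 48 = -94;  -100 + 94 = -6;  -12 + 6 = -6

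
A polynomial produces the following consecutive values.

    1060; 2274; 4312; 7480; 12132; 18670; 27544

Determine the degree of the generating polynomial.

4

Δ: 1214, 2038, 3168, 4652, 6538, 8874
Δ²: 824, 1130, 1484, 1886, 2336
Δ³: 306, 354, 402, 450
Δ⁴: 48, 48, 48
The fourth differences are constant, so the polynomial has degree 4.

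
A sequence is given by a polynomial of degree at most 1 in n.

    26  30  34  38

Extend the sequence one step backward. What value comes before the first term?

22

First differences: 4, 4, 4
The first differences are constant at 4.
Work back: 26 − 4 = 22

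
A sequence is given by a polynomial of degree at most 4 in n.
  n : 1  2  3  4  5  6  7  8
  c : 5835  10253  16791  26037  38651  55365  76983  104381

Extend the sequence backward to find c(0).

3021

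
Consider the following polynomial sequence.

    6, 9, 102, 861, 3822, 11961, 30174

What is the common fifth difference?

480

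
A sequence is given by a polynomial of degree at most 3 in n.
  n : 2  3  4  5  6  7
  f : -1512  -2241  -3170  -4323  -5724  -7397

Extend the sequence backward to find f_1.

-959

First differences: -729, -929, -1153, -1401, -1673
Second differences: -200, -224, -248, -272
Third differences: -24, -24, -24
The third differences are constant at -24.
Work back: -200 + 24 = -176;  -729 + 176 = -553;  -1512 + 553 = -959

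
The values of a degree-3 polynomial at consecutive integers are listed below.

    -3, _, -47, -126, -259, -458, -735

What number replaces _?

Using the last 5 terms:
D1: -79, -133, -199, -277
D2: -54, -66, -78
D3: -12, -12
Constant third difference = -12.
Extend backward: -54 + 12 = -42;  -79 + 42 = -37;  -47 + 37 = -10

-10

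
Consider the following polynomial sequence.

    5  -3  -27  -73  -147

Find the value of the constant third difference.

First differences: -8, -24, -46, -74
Second differences: -16, -22, -28
Third differences: -6, -6

-6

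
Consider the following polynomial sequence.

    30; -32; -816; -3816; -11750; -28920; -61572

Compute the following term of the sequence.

-118256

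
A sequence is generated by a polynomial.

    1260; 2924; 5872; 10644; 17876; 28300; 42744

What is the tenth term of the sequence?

119916

First differences: 1664 , 2948 , 4772 , 7232 , 10424 , 14444
Second differences: 1284 , 1824 , 2460 , 3192 , 4020
Third differences: 540 , 636 , 732 , 828
Fourth differences: 96 , 96 , 96
Fourth differences constant at 96.
828 + 96 = 924;  4020 + 924 = 4944;  14444 + 4944 = 19388;  42744 + 19388 = 62132
924 + 96 = 1020;  4944 + 1020 = 5964;  19388 + 5964 = 25352;  62132 + 25352 = 87484
1020 + 96 = 1116;  5964 + 1116 = 7080;  25352 + 7080 = 32432;  87484 + 32432 = 119916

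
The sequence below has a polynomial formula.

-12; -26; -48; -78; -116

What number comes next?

-162

First differences: -14, -22, -30, -38
Second differences: -8, -8, -8
The second differences are constant (-8).
-38 − 8 = -46;  -116 − 46 = -162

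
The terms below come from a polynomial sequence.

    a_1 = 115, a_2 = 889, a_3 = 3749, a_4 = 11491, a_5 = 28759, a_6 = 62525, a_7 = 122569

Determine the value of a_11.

946285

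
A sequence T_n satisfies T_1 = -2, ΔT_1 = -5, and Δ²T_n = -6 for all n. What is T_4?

-35

Build the table forward from the leading diagonal:
Second differences: -6  -6  -6  -6
First differences: -5  -11  -17  -23
T: -2  -7  -18  -35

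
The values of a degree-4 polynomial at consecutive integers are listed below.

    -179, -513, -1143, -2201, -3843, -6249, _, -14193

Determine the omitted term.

-9623

Using the first 6 terms:
-334, -630, -1058, -1642, -2406
-296, -428, -584, -764
-132, -156, -180
-24, -24
Constant fourth difference = -24.
Extend forward: -180 − 24 = -204;  -764 − 204 = -968;  -2406 − 968 = -3374;  -6249 − 3374 = -9623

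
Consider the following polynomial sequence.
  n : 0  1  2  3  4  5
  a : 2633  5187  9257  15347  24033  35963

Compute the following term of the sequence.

51857

2554  4070  6090  8686  11930
1516  2020  2596  3244
504  576  648
72  72
Fourth differences constant at 72.
648 + 72 = 720;  3244 + 720 = 3964;  11930 + 3964 = 15894;  35963 + 15894 = 51857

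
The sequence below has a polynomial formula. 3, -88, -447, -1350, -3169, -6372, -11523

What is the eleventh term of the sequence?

-91 , -359 , -903 , -1819 , -3203 , -5151
-268 , -544 , -916 , -1384 , -1948
-276 , -372 , -468 , -564
-96 , -96 , -96
Fourth differences constant at -96.
-564 − 96 = -660;  -1948 − 660 = -2608;  -5151 − 2608 = -7759;  -11523 − 7759 = -19282
-660 − 96 = -756;  -2608 − 756 = -3364;  -7759 − 3364 = -11123;  -19282 − 11123 = -30405
-756 − 96 = -852;  -3364 − 852 = -4216;  -11123 − 4216 = -15339;  -30405 − 15339 = -45744
-852 − 96 = -948;  -4216 − 948 = -5164;  -15339 − 5164 = -20503;  -45744 − 20503 = -66247

-66247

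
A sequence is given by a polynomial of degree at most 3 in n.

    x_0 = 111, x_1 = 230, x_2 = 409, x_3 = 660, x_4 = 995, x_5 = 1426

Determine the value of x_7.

D1: 119, 179, 251, 335, 431
D2: 60, 72, 84, 96
D3: 12, 12, 12
Third differences constant at 12.
96 + 12 = 108;  431 + 108 = 539;  1426 + 539 = 1965
108 + 12 = 120;  539 + 120 = 659;  1965 + 659 = 2624

2624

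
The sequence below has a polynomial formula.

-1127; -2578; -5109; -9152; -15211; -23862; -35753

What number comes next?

-51604

Δ: -1451 , -2531 , -4043 , -6059 , -8651 , -11891
Δ²: -1080 , -1512 , -2016 , -2592 , -3240
Δ³: -432 , -504 , -576 , -648
Δ⁴: -72 , -72 , -72
The fourth differences are constant (-72).
-648 − 72 = -720;  -3240 − 720 = -3960;  -11891 − 3960 = -15851;  -35753 − 15851 = -51604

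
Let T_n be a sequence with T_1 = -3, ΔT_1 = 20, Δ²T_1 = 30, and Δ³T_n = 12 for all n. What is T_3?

67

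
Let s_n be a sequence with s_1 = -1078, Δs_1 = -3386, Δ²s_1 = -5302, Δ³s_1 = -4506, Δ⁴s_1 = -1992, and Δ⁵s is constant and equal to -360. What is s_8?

-371112

Build the table forward from the leading diagonal:
Δ⁵: -360  -360  -360  -360  -360  -360  -360  -360
Δ⁴: -1992  -2352  -2712  -3072  -3432  -3792  -4152  -4512
Δ³: -4506  -6498  -8850  -11562  -14634  -18066  -21858  -26010
Δ²: -5302  -9808  -16306  -25156  -36718  -51352  -69418  -91276
Δ: -3386  -8688  -18496  -34802  -59958  -96676  -148028  -217446
s: -1078  -4464  -13152  -31648  -66450  -126408  -223084  -371112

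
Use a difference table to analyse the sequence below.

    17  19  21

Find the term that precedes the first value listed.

D1: 2, 2
The first differences are constant at 2.
Work back: 17 − 2 = 15

15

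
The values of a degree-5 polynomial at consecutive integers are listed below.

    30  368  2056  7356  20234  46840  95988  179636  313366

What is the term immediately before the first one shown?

4

First differences: 338  1688  5300  12878  26606  49148  83648  133730
Second differences: 1350  3612  7578  13728  22542  34500  50082
Third differences: 2262  3966  6150  8814  11958  15582
Fourth differences: 1704  2184  2664  3144  3624
Fifth differences: 480  480  480  480
The fifth differences are constant at 480.
Work back: 1704 − 480 = 1224;  2262 − 1224 = 1038;  1350 − 1038 = 312;  338 − 312 = 26;  30 − 26 = 4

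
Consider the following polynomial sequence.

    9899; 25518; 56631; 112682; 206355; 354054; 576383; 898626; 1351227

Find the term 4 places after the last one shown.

5281571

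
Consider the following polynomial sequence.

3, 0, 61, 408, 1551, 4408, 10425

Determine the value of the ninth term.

41083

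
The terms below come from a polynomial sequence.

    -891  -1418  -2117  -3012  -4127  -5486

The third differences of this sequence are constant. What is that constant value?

-24

First differences: -527, -699, -895, -1115, -1359
Second differences: -172, -196, -220, -244
Third differences: -24, -24, -24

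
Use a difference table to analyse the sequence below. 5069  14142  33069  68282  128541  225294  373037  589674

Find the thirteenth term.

3616829

First differences: 9073 , 18927 , 35213 , 60259 , 96753 , 147743 , 216637
Second differences: 9854 , 16286 , 25046 , 36494 , 50990 , 68894
Third differences: 6432 , 8760 , 11448 , 14496 , 17904
Fourth differences: 2328 , 2688 , 3048 , 3408
Fifth differences: 360 , 360 , 360
Constant fifth difference = 360, so extend:
3408 + 360 = 3768;  17904 + 3768 = 21672;  68894 + 21672 = 90566;  216637 + 90566 = 307203;  589674 + 307203 = 896877
3768 + 360 = 4128;  21672 + 4128 = 25800;  90566 + 25800 = 116366;  307203 + 116366 = 423569;  896877 + 423569 = 1320446
4128 + 360 = 4488;  25800 + 4488 = 30288;  116366 + 30288 = 146654;  423569 + 146654 = 570223;  1320446 + 570223 = 1890669
4488 + 360 = 4848;  30288 + 4848 = 35136;  146654 + 35136 = 181790;  570223 + 181790 = 752013;  1890669 + 752013 = 2642682
4848 + 360 = 5208;  35136 + 5208 = 40344;  181790 + 40344 = 222134;  752013 + 222134 = 974147;  2642682 + 974147 = 3616829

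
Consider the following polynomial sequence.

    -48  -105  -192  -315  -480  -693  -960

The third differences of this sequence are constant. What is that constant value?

-6

D1: -57, -87, -123, -165, -213, -267
D2: -30, -36, -42, -48, -54
D3: -6, -6, -6, -6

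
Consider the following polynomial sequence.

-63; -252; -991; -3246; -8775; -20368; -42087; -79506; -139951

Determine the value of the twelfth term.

-564022

Δ: -189 , -739 , -2255 , -5529 , -11593 , -21719 , -37419 , -60445
Δ²: -550 , -1516 , -3274 , -6064 , -10126 , -15700 , -23026
Δ³: -966 , -1758 , -2790 , -4062 , -5574 , -7326
Δ⁴: -792 , -1032 , -1272 , -1512 , -1752
Δ⁵: -240 , -240 , -240 , -240
Constant fifth difference = -240, so extend:
-1752 − 240 = -1992;  -7326 − 1992 = -9318;  -23026 − 9318 = -32344;  -60445 − 32344 = -92789;  -139951 − 92789 = -232740
-1992 − 240 = -2232;  -9318 − 2232 = -11550;  -32344 − 11550 = -43894;  -92789 − 43894 = -136683;  -232740 − 136683 = -369423
-2232 − 240 = -2472;  -11550 − 2472 = -14022;  -43894 − 14022 = -57916;  -136683 − 57916 = -194599;  -369423 − 194599 = -564022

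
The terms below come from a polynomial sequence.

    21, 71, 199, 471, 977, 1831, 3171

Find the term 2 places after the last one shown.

7981

First differences: 50, 128, 272, 506, 854, 1340
Second differences: 78, 144, 234, 348, 486
Third differences: 66, 90, 114, 138
Fourth differences: 24, 24, 24
Fourth differences constant at 24.
138 + 24 = 162;  486 + 162 = 648;  1340 + 648 = 1988;  3171 + 1988 = 5159
162 + 24 = 186;  648 + 186 = 834;  1988 + 834 = 2822;  5159 + 2822 = 7981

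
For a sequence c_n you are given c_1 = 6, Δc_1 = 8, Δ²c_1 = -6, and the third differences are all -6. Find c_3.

Build the table forward from the leading diagonal:
Third differences: -6  -6  -6
Second differences: -6  -12  -18
First differences: 8  2  -10
c: 6  14  16

16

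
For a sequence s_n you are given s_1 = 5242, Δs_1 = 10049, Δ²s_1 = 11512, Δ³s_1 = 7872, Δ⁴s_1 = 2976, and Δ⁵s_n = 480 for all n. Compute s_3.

Build the table forward from the leading diagonal:
Fifth differences: 480  480  480
Fourth differences: 2976  3456  3936
Third differences: 7872  10848  14304
Second differences: 11512  19384  30232
First differences: 10049  21561  40945
s: 5242  15291  36852

36852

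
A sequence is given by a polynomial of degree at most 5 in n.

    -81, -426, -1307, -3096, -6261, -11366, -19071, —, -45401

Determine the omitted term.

Using the first 7 terms:
D1: -345  -881  -1789  -3165  -5105  -7705
D2: -536  -908  -1376  -1940  -2600
D3: -372  -468  -564  -660
D4: -96  -96  -96
Constant fourth difference = -96.
Extend forward: -660 − 96 = -756;  -2600 − 756 = -3356;  -7705 − 3356 = -11061;  -19071 − 11061 = -30132

-30132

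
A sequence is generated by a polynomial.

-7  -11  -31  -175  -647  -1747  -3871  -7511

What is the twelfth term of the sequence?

-50431

Δ: -4, -20, -144, -472, -1100, -2124, -3640
Δ²: -16, -124, -328, -628, -1024, -1516
Δ³: -108, -204, -300, -396, -492
Δ⁴: -96, -96, -96, -96
Fourth differences constant at -96.
-492 − 96 = -588;  -1516 − 588 = -2104;  -3640 − 2104 = -5744;  -7511 − 5744 = -13255
-588 − 96 = -684;  -2104 − 684 = -2788;  -5744 − 2788 = -8532;  -13255 − 8532 = -21787
-684 − 96 = -780;  -2788 − 780 = -3568;  -8532 − 3568 = -12100;  -21787 − 12100 = -33887
-780 − 96 = -876;  -3568 − 876 = -4444;  -12100 − 4444 = -16544;  -33887 − 16544 = -50431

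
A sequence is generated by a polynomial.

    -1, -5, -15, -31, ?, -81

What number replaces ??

-53

Using the first 4 terms:
Δ: -4, -10, -16
Δ²: -6, -6
Constant second difference = -6.
Extend forward: -16 − 6 = -22;  -31 − 22 = -53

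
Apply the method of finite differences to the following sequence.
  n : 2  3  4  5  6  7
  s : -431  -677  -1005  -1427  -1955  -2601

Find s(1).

-255

D1: -246, -328, -422, -528, -646
D2: -82, -94, -106, -118
D3: -12, -12, -12
The third differences are constant at -12.
Work back: -82 + 12 = -70;  -246 + 70 = -176;  -431 + 176 = -255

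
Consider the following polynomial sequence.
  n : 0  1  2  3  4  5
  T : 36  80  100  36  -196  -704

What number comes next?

-1620

44, 20, -64, -232, -508
-24, -84, -168, -276
-60, -84, -108
-24, -24
The fourth differences are constant (-24).
-108 − 24 = -132;  -276 − 132 = -408;  -508 − 408 = -916;  -704 − 916 = -1620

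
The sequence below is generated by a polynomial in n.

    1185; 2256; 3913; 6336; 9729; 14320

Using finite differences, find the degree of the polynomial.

1071, 1657, 2423, 3393, 4591
586, 766, 970, 1198
180, 204, 228
24, 24
The fourth differences are constant, so the polynomial has degree 4.

4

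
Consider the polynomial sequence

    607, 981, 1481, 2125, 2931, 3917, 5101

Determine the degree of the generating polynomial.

3

374, 500, 644, 806, 986, 1184
126, 144, 162, 180, 198
18, 18, 18, 18
The third differences are constant, so the polynomial has degree 3.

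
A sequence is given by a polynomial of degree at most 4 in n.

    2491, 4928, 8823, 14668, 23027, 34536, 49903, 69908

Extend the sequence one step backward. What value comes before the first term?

Δ: 2437  3895  5845  8359  11509  15367  20005
Δ²: 1458  1950  2514  3150  3858  4638
Δ³: 492  564  636  708  780
Δ⁴: 72  72  72  72
The fourth differences are constant at 72.
Work back: 492 − 72 = 420;  1458 − 420 = 1038;  2437 − 1038 = 1399;  2491 − 1399 = 1092

1092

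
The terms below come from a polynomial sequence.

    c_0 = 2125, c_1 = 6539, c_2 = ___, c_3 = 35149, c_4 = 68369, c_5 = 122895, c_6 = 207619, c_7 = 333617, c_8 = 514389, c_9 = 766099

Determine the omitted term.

Using the last 7 terms:
33220  54526  84724  125998  180772  251710
21306  30198  41274  54774  70938
8892  11076  13500  16164
2184  2424  2664
240  240
Constant fifth difference = 240.
Extend backward: 2184 − 240 = 1944;  8892 − 1944 = 6948;  21306 − 6948 = 14358;  33220 − 14358 = 18862;  35149 − 18862 = 16287

16287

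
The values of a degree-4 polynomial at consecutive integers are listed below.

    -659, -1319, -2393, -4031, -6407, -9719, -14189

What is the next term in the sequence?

Δ: -660  -1074  -1638  -2376  -3312  -4470
Δ²: -414  -564  -738  -936  -1158
Δ³: -150  -174  -198  -222
Δ⁴: -24  -24  -24
Fourth differences constant at -24.
-222 − 24 = -246;  -1158 − 246 = -1404;  -4470 − 1404 = -5874;  -14189 − 5874 = -20063

-20063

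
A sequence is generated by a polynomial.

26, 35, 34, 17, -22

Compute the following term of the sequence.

D1: 9, -1, -17, -39
D2: -10, -16, -22
D3: -6, -6
Constant third difference = -6, so extend:
-22 − 6 = -28;  -39 − 28 = -67;  -22 − 67 = -89

-89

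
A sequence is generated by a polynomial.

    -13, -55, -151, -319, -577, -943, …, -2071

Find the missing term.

-1435

Using the first 6 terms:
First differences: -42, -96, -168, -258, -366
Second differences: -54, -72, -90, -108
Third differences: -18, -18, -18
Constant third difference = -18.
Extend forward: -108 − 18 = -126;  -366 − 126 = -492;  -943 − 492 = -1435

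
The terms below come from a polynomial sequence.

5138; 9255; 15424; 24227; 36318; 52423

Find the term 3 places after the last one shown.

First differences: 4117, 6169, 8803, 12091, 16105
Second differences: 2052, 2634, 3288, 4014
Third differences: 582, 654, 726
Fourth differences: 72, 72
Fourth differences constant at 72.
726 + 72 = 798;  4014 + 798 = 4812;  16105 + 4812 = 20917;  52423 + 20917 = 73340
798 + 72 = 870;  4812 + 870 = 5682;  20917 + 5682 = 26599;  73340 + 26599 = 99939
870 + 72 = 942;  5682 + 942 = 6624;  26599 + 6624 = 33223;  99939 + 33223 = 133162

133162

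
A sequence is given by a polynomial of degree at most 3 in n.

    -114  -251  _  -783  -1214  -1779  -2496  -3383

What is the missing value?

-468

Using the last 5 terms:
-431, -565, -717, -887
-134, -152, -170
-18, -18
Constant third difference = -18.
Extend backward: -134 + 18 = -116;  -431 + 116 = -315;  -783 + 315 = -468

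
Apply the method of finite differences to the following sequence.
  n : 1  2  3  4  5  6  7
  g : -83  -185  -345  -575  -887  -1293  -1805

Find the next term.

First differences: -102  -160  -230  -312  -406  -512
Second differences: -58  -70  -82  -94  -106
Third differences: -12  -12  -12  -12
Third differences constant at -12.
-106 − 12 = -118;  -512 − 118 = -630;  -1805 − 630 = -2435

-2435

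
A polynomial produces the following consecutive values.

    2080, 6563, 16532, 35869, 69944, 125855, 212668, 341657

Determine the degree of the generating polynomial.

5

4483, 9969, 19337, 34075, 55911, 86813, 128989
5486, 9368, 14738, 21836, 30902, 42176
3882, 5370, 7098, 9066, 11274
1488, 1728, 1968, 2208
240, 240, 240
The fifth differences are constant, so the polynomial has degree 5.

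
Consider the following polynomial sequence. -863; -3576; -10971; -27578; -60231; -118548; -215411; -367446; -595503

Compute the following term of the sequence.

Δ: -2713, -7395, -16607, -32653, -58317, -96863, -152035, -228057
Δ²: -4682, -9212, -16046, -25664, -38546, -55172, -76022
Δ³: -4530, -6834, -9618, -12882, -16626, -20850
Δ⁴: -2304, -2784, -3264, -3744, -4224
Δ⁵: -480, -480, -480, -480
Constant fifth difference = -480, so extend:
-4224 − 480 = -4704;  -20850 − 4704 = -25554;  -76022 − 25554 = -101576;  -228057 − 101576 = -329633;  -595503 − 329633 = -925136

-925136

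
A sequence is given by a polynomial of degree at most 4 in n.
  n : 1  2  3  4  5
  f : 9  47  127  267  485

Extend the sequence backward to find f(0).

-5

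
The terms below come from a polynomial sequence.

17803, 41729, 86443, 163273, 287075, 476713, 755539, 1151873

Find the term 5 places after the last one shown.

Δ: 23926 , 44714 , 76830 , 123802 , 189638 , 278826 , 396334
Δ²: 20788 , 32116 , 46972 , 65836 , 89188 , 117508
Δ³: 11328 , 14856 , 18864 , 23352 , 28320
Δ⁴: 3528 , 4008 , 4488 , 4968
Δ⁵: 480 , 480 , 480
Fifth differences constant at 480.
4968 + 480 = 5448;  28320 + 5448 = 33768;  117508 + 33768 = 151276;  396334 + 151276 = 547610;  1151873 + 547610 = 1699483
5448 + 480 = 5928;  33768 + 5928 = 39696;  151276 + 39696 = 190972;  547610 + 190972 = 738582;  1699483 + 738582 = 2438065
5928 + 480 = 6408;  39696 + 6408 = 46104;  190972 + 46104 = 237076;  738582 + 237076 = 975658;  2438065 + 975658 = 3413723
6408 + 480 = 6888;  46104 + 6888 = 52992;  237076 + 52992 = 290068;  975658 + 290068 = 1265726;  3413723 + 1265726 = 4679449
6888 + 480 = 7368;  52992 + 7368 = 60360;  290068 + 60360 = 350428;  1265726 + 350428 = 1616154;  4679449 + 1616154 = 6295603

6295603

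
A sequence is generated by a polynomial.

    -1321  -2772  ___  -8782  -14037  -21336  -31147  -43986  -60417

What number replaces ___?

-5151

Using the last 6 terms:
-5255  -7299  -9811  -12839  -16431
-2044  -2512  -3028  -3592
-468  -516  -564
-48  -48
Constant fourth difference = -48.
Extend backward: -468 + 48 = -420;  -2044 + 420 = -1624;  -5255 + 1624 = -3631;  -8782 + 3631 = -5151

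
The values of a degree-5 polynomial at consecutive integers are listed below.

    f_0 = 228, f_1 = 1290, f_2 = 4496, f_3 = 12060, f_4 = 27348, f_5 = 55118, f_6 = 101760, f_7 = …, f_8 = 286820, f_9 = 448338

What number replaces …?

Using the first 7 terms:
Δ: 1062  3206  7564  15288  27770  46642
Δ²: 2144  4358  7724  12482  18872
Δ³: 2214  3366  4758  6390
Δ⁴: 1152  1392  1632
Δ⁵: 240  240
Constant fifth difference = 240.
Extend forward: 1632 + 240 = 1872;  6390 + 1872 = 8262;  18872 + 8262 = 27134;  46642 + 27134 = 73776;  101760 + 73776 = 175536

175536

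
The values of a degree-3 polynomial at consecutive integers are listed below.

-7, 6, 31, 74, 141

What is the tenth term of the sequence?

13, 25, 43, 67
12, 18, 24
6, 6
Third differences constant at 6.
24 + 6 = 30;  67 + 30 = 97;  141 + 97 = 238
30 + 6 = 36;  97 + 36 = 133;  238 + 133 = 371
36 + 6 = 42;  133 + 42 = 175;  371 + 175 = 546
42 + 6 = 48;  175 + 48 = 223;  546 + 223 = 769
48 + 6 = 54;  223 + 54 = 277;  769 + 277 = 1046

1046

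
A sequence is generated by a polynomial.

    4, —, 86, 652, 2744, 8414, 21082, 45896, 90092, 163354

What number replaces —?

2

Using the last 8 terms:
D1: 566  2092  5670  12668  24814  44196  73262
D2: 1526  3578  6998  12146  19382  29066
D3: 2052  3420  5148  7236  9684
D4: 1368  1728  2088  2448
D5: 360  360  360
Constant fifth difference = 360.
Extend backward: 1368 − 360 = 1008;  2052 − 1008 = 1044;  1526 − 1044 = 482;  566 − 482 = 84;  86 − 84 = 2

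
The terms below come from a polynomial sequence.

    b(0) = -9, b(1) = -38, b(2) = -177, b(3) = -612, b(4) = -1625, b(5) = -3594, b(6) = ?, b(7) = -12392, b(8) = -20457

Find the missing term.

-6993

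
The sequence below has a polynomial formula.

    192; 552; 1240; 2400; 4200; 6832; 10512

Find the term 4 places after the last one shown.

First differences: 360, 688, 1160, 1800, 2632, 3680
Second differences: 328, 472, 640, 832, 1048
Third differences: 144, 168, 192, 216
Fourth differences: 24, 24, 24
The fourth differences are constant (24).
216 + 24 = 240;  1048 + 240 = 1288;  3680 + 1288 = 4968;  10512 + 4968 = 15480
240 + 24 = 264;  1288 + 264 = 1552;  4968 + 1552 = 6520;  15480 + 6520 = 22000
264 + 24 = 288;  1552 + 288 = 1840;  6520 + 1840 = 8360;  22000 + 8360 = 30360
288 + 24 = 312;  1840 + 312 = 2152;  8360 + 2152 = 10512;  30360 + 10512 = 40872

40872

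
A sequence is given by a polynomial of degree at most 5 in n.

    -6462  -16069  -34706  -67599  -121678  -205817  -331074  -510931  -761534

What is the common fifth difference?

First differences: -9607, -18637, -32893, -54079, -84139, -125257, -179857, -250603
Second differences: -9030, -14256, -21186, -30060, -41118, -54600, -70746
Third differences: -5226, -6930, -8874, -11058, -13482, -16146
Fourth differences: -1704, -1944, -2184, -2424, -2664
Fifth differences: -240, -240, -240, -240

-240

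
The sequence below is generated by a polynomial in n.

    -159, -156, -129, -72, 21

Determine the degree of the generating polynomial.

First differences: 3, 27, 57, 93
Second differences: 24, 30, 36
Third differences: 6, 6
The third differences are constant, so the polynomial has degree 3.

3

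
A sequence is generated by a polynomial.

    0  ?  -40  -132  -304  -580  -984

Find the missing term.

-4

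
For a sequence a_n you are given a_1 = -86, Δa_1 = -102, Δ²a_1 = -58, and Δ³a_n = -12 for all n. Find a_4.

-578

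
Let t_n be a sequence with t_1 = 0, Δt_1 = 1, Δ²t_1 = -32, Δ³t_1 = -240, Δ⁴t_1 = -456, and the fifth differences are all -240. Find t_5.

Build the table forward from the leading diagonal:
D5: -240  -240  -240  -240  -240
D4: -456  -696  -936  -1176  -1416
D3: -240  -696  -1392  -2328  -3504
D2: -32  -272  -968  -2360  -4688
D1: 1  -31  -303  -1271  -3631
t: 0  1  -30  -333  -1604

-1604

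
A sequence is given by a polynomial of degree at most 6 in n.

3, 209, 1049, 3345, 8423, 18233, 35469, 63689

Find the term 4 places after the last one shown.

394529

D1: 206  840  2296  5078  9810  17236  28220
D2: 634  1456  2782  4732  7426  10984
D3: 822  1326  1950  2694  3558
D4: 504  624  744  864
D5: 120  120  120
Fifth differences constant at 120.
864 + 120 = 984;  3558 + 984 = 4542;  10984 + 4542 = 15526;  28220 + 15526 = 43746;  63689 + 43746 = 107435
984 + 120 = 1104;  4542 + 1104 = 5646;  15526 + 5646 = 21172;  43746 + 21172 = 64918;  107435 + 64918 = 172353
1104 + 120 = 1224;  5646 + 1224 = 6870;  21172 + 6870 = 28042;  64918 + 28042 = 92960;  172353 + 92960 = 265313
1224 + 120 = 1344;  6870 + 1344 = 8214;  28042 + 8214 = 36256;  92960 + 36256 = 129216;  265313 + 129216 = 394529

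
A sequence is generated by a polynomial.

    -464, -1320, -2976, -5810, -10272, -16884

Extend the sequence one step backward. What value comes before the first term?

First differences: -856  -1656  -2834  -4462  -6612
Second differences: -800  -1178  -1628  -2150
Third differences: -378  -450  -522
Fourth differences: -72  -72
The fourth differences are constant at -72.
Work back: -378 + 72 = -306;  -800 + 306 = -494;  -856 + 494 = -362;  -464 + 362 = -102

-102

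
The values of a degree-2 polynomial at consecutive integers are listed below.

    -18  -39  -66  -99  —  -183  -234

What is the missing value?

Using the first 4 terms:
D1: -21  -27  -33
D2: -6  -6
Constant second difference = -6.
Extend forward: -33 − 6 = -39;  -99 − 39 = -138

-138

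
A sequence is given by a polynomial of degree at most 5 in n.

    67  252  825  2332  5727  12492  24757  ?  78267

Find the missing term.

Using the first 7 terms:
First differences: 185, 573, 1507, 3395, 6765, 12265
Second differences: 388, 934, 1888, 3370, 5500
Third differences: 546, 954, 1482, 2130
Fourth differences: 408, 528, 648
Fifth differences: 120, 120
Constant fifth difference = 120.
Extend forward: 648 + 120 = 768;  2130 + 768 = 2898;  5500 + 2898 = 8398;  12265 + 8398 = 20663;  24757 + 20663 = 45420

45420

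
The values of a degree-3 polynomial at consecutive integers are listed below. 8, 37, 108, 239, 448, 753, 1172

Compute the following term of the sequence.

1723

29, 71, 131, 209, 305, 419
42, 60, 78, 96, 114
18, 18, 18, 18
The third differences are constant (18).
114 + 18 = 132;  419 + 132 = 551;  1172 + 551 = 1723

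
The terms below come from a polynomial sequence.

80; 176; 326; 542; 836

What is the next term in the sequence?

1220

Δ: 96 , 150 , 216 , 294
Δ²: 54 , 66 , 78
Δ³: 12 , 12
The third differences are constant (12).
78 + 12 = 90;  294 + 90 = 384;  836 + 384 = 1220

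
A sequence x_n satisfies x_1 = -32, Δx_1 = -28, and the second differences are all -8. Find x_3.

-96

Build the table forward from the leading diagonal:
D2: -8, -8, -8
D1: -28, -36, -44
x: -32, -60, -96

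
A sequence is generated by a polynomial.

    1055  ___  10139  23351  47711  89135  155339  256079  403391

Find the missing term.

3719

Using the last 7 terms:
First differences: 13212, 24360, 41424, 66204, 100740, 147312
Second differences: 11148, 17064, 24780, 34536, 46572
Third differences: 5916, 7716, 9756, 12036
Fourth differences: 1800, 2040, 2280
Fifth differences: 240, 240
Constant fifth difference = 240.
Extend backward: 1800 − 240 = 1560;  5916 − 1560 = 4356;  11148 − 4356 = 6792;  13212 − 6792 = 6420;  10139 − 6420 = 3719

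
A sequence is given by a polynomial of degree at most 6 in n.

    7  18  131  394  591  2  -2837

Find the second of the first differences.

Δ: 11, 113, 263, 197, -589, -2839
Δ²: 102, 150, -66, -786, -2250
Δ³: 48, -216, -720, -1464
Δ⁴: -264, -504, -744
Δ⁵: -240, -240

113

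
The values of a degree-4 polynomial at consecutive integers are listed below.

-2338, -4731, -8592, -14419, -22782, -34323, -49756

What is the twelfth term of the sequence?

-2393 , -3861 , -5827 , -8363 , -11541 , -15433
-1468 , -1966 , -2536 , -3178 , -3892
-498 , -570 , -642 , -714
-72 , -72 , -72
Constant fourth difference = -72, so extend:
-714 − 72 = -786;  -3892 − 786 = -4678;  -15433 − 4678 = -20111;  -49756 − 20111 = -69867
-786 − 72 = -858;  -4678 − 858 = -5536;  -20111 − 5536 = -25647;  -69867 − 25647 = -95514
-858 − 72 = -930;  -5536 − 930 = -6466;  -25647 − 6466 = -32113;  -95514 − 32113 = -127627
-930 − 72 = -1002;  -6466 − 1002 = -7468;  -32113 − 7468 = -39581;  -127627 − 39581 = -167208
-1002 − 72 = -1074;  -7468 − 1074 = -8542;  -39581 − 8542 = -48123;  -167208 − 48123 = -215331

-215331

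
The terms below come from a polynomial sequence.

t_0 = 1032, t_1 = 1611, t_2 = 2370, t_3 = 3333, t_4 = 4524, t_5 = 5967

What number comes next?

7686

D1: 579 , 759 , 963 , 1191 , 1443
D2: 180 , 204 , 228 , 252
D3: 24 , 24 , 24
Constant third difference = 24, so extend:
252 + 24 = 276;  1443 + 276 = 1719;  5967 + 1719 = 7686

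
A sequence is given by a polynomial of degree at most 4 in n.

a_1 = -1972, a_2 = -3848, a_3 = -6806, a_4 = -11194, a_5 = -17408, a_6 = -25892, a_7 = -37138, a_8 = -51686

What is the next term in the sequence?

-70124

First differences: -1876, -2958, -4388, -6214, -8484, -11246, -14548
Second differences: -1082, -1430, -1826, -2270, -2762, -3302
Third differences: -348, -396, -444, -492, -540
Fourth differences: -48, -48, -48, -48
The fourth differences are constant (-48).
-540 − 48 = -588;  -3302 − 588 = -3890;  -14548 − 3890 = -18438;  -51686 − 18438 = -70124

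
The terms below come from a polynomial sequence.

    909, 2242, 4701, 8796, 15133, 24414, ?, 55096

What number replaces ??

Using the first 6 terms:
D1: 1333  2459  4095  6337  9281
D2: 1126  1636  2242  2944
D3: 510  606  702
D4: 96  96
Constant fourth difference = 96.
Extend forward: 702 + 96 = 798;  2944 + 798 = 3742;  9281 + 3742 = 13023;  24414 + 13023 = 37437

37437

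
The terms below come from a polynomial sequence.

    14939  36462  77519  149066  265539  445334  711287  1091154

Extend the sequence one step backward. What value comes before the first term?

4994

First differences: 21523, 41057, 71547, 116473, 179795, 265953, 379867
Second differences: 19534, 30490, 44926, 63322, 86158, 113914
Third differences: 10956, 14436, 18396, 22836, 27756
Fourth differences: 3480, 3960, 4440, 4920
Fifth differences: 480, 480, 480
The fifth differences are constant at 480.
Work back: 3480 − 480 = 3000;  10956 − 3000 = 7956;  19534 − 7956 = 11578;  21523 − 11578 = 9945;  14939 − 9945 = 4994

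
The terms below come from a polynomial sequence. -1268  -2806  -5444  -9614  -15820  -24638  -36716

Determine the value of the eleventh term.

-1538  -2638  -4170  -6206  -8818  -12078
-1100  -1532  -2036  -2612  -3260
-432  -504  -576  -648
-72  -72  -72
The fourth differences are constant (-72).
-648 − 72 = -720;  -3260 − 720 = -3980;  -12078 − 3980 = -16058;  -36716 − 16058 = -52774
-720 − 72 = -792;  -3980 − 792 = -4772;  -16058 − 4772 = -20830;  -52774 − 20830 = -73604
-792 − 72 = -864;  -4772 − 864 = -5636;  -20830 − 5636 = -26466;  -73604 − 26466 = -100070
-864 − 72 = -936;  -5636 − 936 = -6572;  -26466 − 6572 = -33038;  -100070 − 33038 = -133108

-133108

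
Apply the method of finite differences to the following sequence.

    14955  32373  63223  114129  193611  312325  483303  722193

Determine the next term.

1047499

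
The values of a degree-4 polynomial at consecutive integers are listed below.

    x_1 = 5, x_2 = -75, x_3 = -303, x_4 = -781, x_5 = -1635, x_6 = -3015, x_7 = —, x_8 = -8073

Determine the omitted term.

Using the first 6 terms:
First differences: -80, -228, -478, -854, -1380
Second differences: -148, -250, -376, -526
Third differences: -102, -126, -150
Fourth differences: -24, -24
Constant fourth difference = -24.
Extend forward: -150 − 24 = -174;  -526 − 174 = -700;  -1380 − 700 = -2080;  -3015 − 2080 = -5095

-5095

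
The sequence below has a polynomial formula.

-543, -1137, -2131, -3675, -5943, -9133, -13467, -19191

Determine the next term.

-26575

Δ: -594, -994, -1544, -2268, -3190, -4334, -5724
Δ²: -400, -550, -724, -922, -1144, -1390
Δ³: -150, -174, -198, -222, -246
Δ⁴: -24, -24, -24, -24
Constant fourth difference = -24, so extend:
-246 − 24 = -270;  -1390 − 270 = -1660;  -5724 − 1660 = -7384;  -19191 − 7384 = -26575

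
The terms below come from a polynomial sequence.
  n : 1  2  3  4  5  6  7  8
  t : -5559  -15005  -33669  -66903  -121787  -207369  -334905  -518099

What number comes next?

-773343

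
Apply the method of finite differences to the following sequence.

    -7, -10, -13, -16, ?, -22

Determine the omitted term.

-19

Using the first 4 terms:
-3, -3, -3
Constant first difference = -3.
Extend forward: -16 − 3 = -19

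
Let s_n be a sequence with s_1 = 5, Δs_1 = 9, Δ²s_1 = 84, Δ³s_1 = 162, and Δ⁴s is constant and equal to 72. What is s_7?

5639

Build the table forward from the leading diagonal:
D4: 72  72  72  72  72  72  72
D3: 162  234  306  378  450  522  594
D2: 84  246  480  786  1164  1614  2136
D1: 9  93  339  819  1605  2769  4383
s: 5  14  107  446  1265  2870  5639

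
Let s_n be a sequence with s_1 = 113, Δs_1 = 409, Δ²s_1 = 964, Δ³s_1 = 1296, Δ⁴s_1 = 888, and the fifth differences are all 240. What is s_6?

Build the table forward from the leading diagonal:
Δ⁵: 240  240  240  240  240  240
Δ⁴: 888  1128  1368  1608  1848  2088
Δ³: 1296  2184  3312  4680  6288  8136
Δ²: 964  2260  4444  7756  12436  18724
Δ: 409  1373  3633  8077  15833  28269
s: 113  522  1895  5528  13605  29438

29438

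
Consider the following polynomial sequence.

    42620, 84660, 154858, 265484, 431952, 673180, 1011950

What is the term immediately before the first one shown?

19252

D1: 42040  70198  110626  166468  241228  338770
D2: 28158  40428  55842  74760  97542
D3: 12270  15414  18918  22782
D4: 3144  3504  3864
D5: 360  360
The fifth differences are constant at 360.
Work back: 3144 − 360 = 2784;  12270 − 2784 = 9486;  28158 − 9486 = 18672;  42040 − 18672 = 23368;  42620 − 23368 = 19252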